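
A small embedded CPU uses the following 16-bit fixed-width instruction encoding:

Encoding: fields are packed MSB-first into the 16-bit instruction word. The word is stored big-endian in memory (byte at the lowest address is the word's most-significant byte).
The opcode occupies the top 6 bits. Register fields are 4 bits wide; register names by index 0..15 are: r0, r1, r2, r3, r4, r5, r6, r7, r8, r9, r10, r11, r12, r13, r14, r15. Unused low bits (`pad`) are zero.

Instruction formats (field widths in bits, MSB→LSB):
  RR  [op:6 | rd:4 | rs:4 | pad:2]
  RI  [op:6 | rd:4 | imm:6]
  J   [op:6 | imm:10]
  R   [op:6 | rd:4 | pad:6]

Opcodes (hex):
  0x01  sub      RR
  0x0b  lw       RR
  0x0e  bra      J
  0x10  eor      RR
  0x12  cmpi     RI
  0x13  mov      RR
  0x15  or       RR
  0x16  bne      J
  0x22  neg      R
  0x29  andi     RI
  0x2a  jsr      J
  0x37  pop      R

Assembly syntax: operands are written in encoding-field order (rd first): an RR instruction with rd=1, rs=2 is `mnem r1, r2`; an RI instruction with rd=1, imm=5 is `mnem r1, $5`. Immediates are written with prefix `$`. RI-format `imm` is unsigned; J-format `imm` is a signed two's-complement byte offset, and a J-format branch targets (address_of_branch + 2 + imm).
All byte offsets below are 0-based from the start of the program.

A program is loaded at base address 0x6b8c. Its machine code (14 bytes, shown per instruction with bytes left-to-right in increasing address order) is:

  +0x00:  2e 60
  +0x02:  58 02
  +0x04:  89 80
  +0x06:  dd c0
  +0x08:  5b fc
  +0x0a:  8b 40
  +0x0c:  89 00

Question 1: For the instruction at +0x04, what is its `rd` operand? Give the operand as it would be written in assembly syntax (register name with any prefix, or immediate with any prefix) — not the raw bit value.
off 0x04: read 89 80 as big → 0x8980
  opcode bits[15:10]=0x22: neg/R
  rd@[9:6]=0x6 ⇒ r6

r6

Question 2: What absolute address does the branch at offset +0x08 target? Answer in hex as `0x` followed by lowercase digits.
off 0x08: read 5b fc as big → 0x5bfc
  top 6b → 0x16 → bne [J]
  [9:0] imm=1020 (s10→-4) = $-4
  target = base 0x6b8c + off 0x08 + 2 + imm -4 = 0x6b92

0x6b92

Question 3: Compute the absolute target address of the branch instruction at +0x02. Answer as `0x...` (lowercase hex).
0x6b92

off 0x02: read 58 02 as big → 0x5802
  op=0x5802>>10=0x16 ⇒ bne (J)
  imm: (w>>0)&0x3ff=0x2 → $2
  target = base 0x6b8c + off 0x02 + 2 + imm 2 = 0x6b92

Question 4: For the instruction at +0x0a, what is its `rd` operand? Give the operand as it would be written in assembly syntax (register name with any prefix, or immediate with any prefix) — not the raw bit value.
off 0x0a: read 8b 40 as big → 0x8b40
  op=0x8b40>>10=0x22 ⇒ neg (R)
  rd@[9:6]=0xd ⇒ r13

r13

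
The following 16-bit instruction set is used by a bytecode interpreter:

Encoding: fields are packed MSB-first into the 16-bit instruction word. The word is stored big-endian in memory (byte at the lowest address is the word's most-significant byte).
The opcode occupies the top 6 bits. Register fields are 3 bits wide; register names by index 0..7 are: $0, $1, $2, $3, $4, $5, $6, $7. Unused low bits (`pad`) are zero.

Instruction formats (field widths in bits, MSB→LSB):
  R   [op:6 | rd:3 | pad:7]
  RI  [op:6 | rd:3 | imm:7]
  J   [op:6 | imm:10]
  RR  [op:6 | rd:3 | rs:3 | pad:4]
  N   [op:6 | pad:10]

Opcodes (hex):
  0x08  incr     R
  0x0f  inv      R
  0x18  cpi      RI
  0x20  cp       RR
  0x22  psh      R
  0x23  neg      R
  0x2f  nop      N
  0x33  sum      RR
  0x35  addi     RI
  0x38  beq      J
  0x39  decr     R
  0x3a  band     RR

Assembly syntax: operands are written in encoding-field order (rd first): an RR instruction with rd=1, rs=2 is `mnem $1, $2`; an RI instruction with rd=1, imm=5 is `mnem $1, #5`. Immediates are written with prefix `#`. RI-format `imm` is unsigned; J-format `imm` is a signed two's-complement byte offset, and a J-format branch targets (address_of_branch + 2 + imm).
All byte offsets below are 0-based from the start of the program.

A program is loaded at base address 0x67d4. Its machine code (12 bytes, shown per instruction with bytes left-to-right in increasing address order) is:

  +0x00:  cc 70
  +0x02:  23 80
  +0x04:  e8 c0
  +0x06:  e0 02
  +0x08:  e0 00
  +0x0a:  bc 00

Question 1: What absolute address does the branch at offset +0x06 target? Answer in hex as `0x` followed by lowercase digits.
0x67de

@+06  big-endian(e0 02) = 0xe002
  opcode bits[15:10]=0x38: beq/J
  imm@[9:0]=0x2 ⇒ #2
  target = base 0x67d4 + off 0x06 + 2 + imm 2 = 0x67de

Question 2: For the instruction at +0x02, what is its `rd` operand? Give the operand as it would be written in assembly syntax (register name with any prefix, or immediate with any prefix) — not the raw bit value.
$7

off 0x02: read 23 80 as big → 0x2380
  top 6b → 0x8 → incr [R]
  [9:7] rd=7 = $7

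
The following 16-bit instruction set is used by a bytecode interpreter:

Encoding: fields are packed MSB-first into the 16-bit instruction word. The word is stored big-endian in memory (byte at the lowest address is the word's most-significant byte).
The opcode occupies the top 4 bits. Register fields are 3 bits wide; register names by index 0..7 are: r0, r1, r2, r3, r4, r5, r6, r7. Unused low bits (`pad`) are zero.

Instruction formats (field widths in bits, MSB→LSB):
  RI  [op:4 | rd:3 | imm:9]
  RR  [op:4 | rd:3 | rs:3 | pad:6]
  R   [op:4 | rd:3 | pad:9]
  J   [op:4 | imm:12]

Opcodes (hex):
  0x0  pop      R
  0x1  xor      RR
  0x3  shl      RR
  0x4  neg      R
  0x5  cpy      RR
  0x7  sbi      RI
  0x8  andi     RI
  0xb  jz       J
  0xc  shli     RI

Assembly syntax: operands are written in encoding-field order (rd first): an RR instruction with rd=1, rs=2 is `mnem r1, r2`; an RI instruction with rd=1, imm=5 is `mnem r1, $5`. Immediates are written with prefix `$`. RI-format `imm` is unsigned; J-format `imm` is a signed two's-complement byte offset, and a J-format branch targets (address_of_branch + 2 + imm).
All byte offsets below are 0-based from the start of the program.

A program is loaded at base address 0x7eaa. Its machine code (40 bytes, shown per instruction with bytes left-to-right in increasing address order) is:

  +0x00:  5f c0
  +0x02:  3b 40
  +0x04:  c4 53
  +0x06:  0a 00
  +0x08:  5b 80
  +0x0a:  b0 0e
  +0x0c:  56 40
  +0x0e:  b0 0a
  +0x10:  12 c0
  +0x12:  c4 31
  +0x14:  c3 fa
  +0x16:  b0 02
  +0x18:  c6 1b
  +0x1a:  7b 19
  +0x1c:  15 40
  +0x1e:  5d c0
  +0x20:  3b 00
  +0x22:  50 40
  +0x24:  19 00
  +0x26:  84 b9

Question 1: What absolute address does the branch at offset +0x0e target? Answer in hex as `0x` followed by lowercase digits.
off 0x0e: read b0 0a as big → 0xb00a
  opcode bits[15:12]=0xb: jz/J
  imm@[11:0]=0xa ⇒ $10
  target = base 0x7eaa + off 0x0e + 2 + imm 10 = 0x7ec4

0x7ec4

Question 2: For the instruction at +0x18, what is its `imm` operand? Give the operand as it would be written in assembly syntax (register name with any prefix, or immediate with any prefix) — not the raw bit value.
off 0x18: read c6 1b as big → 0xc61b
  op=0xc61b>>12=0xc ⇒ shli (RI)
  [11:9] rd=3 = r3
  [8:0] imm=27 = $27

$27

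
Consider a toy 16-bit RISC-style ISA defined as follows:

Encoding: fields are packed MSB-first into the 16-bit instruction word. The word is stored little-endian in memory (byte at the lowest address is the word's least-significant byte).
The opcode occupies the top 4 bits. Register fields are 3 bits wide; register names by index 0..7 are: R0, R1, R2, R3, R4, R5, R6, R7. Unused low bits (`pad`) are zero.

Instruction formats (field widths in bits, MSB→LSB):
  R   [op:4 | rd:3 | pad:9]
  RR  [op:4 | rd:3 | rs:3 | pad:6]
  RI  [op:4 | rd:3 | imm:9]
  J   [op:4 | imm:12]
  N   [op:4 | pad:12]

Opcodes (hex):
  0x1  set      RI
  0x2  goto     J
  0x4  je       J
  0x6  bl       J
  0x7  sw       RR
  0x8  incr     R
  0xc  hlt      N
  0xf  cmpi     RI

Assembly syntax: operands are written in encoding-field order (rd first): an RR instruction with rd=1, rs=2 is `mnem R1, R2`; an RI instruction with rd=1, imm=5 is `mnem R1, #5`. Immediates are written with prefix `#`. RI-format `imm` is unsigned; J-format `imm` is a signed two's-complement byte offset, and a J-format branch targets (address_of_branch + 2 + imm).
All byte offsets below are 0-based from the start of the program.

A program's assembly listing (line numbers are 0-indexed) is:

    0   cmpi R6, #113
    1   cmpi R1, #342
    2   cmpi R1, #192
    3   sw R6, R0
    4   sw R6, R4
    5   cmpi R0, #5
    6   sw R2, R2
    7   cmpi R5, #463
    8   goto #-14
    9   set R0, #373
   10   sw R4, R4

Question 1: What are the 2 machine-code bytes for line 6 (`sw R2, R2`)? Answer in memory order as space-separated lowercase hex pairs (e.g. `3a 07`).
6. sw fields op=0x7:4|rd=2:3|rs=2:3|pad=0:6 → word 7480h → 80 74

80 74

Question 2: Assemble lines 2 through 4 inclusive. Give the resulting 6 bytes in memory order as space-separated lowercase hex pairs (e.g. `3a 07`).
c0 f2 00 7c 00 7d

2. cmpi fields op=0xf:4|rd=1:3|imm=192:9 → word f2c0h → c0 f2
3. sw fields op=0x7:4|rd=6:3|rs=0:3|pad=0:6 → word 7c00h → 00 7c
4. sw fields op=0x7:4|rd=6:3|rs=4:3|pad=0:6 → word 7d00h → 00 7d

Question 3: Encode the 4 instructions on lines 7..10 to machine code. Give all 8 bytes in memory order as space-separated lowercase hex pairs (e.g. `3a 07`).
cf fb f2 2f 75 11 00 79

L7: cmpi op=0xf:4|rd=5:3|imm=463:9 ⇒ 0xfbcf ⇒ little cf fb
L8: goto op=0x2:4|imm=-14:12 ⇒ 0x2ff2 ⇒ little f2 2f
L9: set op=0x1:4|rd=0:3|imm=373:9 ⇒ 0x1175 ⇒ little 75 11
L10: sw op=0x7:4|rd=4:3|rs=4:3|pad=0:6 ⇒ 0x7900 ⇒ little 00 79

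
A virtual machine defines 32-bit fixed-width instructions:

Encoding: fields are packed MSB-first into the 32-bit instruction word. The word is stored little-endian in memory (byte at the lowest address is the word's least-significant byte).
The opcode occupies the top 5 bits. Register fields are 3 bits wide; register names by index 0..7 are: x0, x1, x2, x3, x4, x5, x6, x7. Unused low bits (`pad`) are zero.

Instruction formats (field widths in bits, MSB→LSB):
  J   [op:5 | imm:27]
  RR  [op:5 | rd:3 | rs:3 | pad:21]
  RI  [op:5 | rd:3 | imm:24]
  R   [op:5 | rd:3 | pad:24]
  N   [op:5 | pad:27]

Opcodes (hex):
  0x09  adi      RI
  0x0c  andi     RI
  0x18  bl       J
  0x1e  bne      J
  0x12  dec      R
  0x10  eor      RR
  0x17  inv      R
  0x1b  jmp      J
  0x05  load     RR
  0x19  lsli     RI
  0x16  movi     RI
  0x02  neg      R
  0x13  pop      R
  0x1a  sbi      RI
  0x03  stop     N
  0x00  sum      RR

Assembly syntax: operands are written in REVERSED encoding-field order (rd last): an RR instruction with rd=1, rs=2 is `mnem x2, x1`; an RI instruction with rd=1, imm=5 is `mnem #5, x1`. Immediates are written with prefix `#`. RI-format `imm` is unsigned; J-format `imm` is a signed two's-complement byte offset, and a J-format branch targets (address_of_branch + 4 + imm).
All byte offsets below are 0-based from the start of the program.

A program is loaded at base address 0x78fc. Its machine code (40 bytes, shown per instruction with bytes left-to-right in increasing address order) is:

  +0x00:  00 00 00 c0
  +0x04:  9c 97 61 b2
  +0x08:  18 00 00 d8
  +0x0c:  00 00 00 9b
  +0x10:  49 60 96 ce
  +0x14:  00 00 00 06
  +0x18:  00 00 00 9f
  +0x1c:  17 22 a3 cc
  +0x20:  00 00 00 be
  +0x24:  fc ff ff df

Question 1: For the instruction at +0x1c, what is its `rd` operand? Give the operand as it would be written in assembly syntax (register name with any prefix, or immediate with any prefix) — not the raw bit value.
x4

[1c] 17 22 a3 cc → 0xcca32217
  opcode bits[31:27]=0x19: lsli/RI
  rd: (w>>24)&0x7=0x4 → x4
  imm: (w>>0)&0xffffff=0xa32217 → #10691095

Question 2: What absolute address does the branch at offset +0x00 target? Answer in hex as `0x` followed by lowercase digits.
0x7900

[00] 00 00 00 c0 → 0xc0000000
  top 5b → 0x18 → bl [J]
  imm: (w>>0)&0x7ffffff=0x0 → #0
  target = base 0x78fc + off 0x00 + 4 + imm 0 = 0x7900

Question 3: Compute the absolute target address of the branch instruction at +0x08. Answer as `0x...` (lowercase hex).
0x7920

+0x08: 18 00 00 d8 ⇒ word 0xd8000018 (little)
  top 5b → 0x1b → jmp [J]
  [26:0] imm=24 = #24
  target = base 0x78fc + off 0x08 + 4 + imm 24 = 0x7920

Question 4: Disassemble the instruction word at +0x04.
+0x04: 9c 97 61 b2 ⇒ word 0xb261979c (little)
  top 5b → 0x16 → movi [RI]
  rd: (w>>24)&0x7=0x2 → x2
  imm: (w>>0)&0xffffff=0x61979c → #6395804

movi #6395804, x2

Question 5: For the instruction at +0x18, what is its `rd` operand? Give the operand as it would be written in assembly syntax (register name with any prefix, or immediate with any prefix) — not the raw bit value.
x7

+0x18: 00 00 00 9f ⇒ word 0x9f000000 (little)
  top 5b → 0x13 → pop [R]
  rd: (w>>24)&0x7=0x7 → x7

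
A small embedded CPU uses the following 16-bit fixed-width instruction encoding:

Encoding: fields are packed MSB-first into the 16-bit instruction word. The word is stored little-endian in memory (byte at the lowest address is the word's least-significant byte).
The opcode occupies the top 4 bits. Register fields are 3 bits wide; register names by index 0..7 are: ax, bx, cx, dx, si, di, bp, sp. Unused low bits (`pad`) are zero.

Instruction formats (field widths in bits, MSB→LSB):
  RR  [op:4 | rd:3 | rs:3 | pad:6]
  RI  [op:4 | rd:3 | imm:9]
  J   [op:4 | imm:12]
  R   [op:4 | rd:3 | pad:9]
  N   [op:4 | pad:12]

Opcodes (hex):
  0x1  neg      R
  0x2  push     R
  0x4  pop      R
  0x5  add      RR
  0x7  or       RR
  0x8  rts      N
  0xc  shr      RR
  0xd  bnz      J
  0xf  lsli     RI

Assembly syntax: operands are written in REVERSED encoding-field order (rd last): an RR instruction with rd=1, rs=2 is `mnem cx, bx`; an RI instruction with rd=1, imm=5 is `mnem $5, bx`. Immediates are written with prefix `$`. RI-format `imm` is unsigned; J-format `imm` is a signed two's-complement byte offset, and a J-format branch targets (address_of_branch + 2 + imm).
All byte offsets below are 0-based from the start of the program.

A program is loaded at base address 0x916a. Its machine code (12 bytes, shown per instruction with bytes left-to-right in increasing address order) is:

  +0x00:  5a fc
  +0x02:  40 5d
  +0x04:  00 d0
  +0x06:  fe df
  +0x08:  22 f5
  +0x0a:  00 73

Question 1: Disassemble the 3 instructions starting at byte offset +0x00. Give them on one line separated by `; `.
@+00  little-endian(5a fc) = 0xfc5a
  opcode bits[15:12]=0xf: lsli/RI
  [11:9] rd=6 = bp
  [8:0] imm=90 = $90
@+02  little-endian(40 5d) = 0x5d40
  opcode bits[15:12]=0x5: add/RR
  [11:9] rd=6 = bp
  [8:6] rs=5 = di
@+04  little-endian(00 d0) = 0xd000
  opcode bits[15:12]=0xd: bnz/J
  [11:0] imm=0 = $0

lsli $90, bp; add di, bp; bnz $0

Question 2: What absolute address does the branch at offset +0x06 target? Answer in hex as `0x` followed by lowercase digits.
[06] fe df → 0xdffe
  op=0xdffe>>12=0xd ⇒ bnz (J)
  imm: (w>>0)&0xfff=0xffe (s12→-2) → $-2
  target = base 0x916a + off 0x06 + 2 + imm -2 = 0x9170

0x9170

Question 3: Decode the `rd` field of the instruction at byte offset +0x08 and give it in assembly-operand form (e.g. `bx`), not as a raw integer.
off 0x08: read 22 f5 as little → 0xf522
  opcode bits[15:12]=0xf: lsli/RI
  rd: (w>>9)&0x7=0x2 → cx
  imm: (w>>0)&0x1ff=0x122 → $290

cx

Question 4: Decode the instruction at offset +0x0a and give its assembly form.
+0x0a: 00 73 ⇒ word 0x7300 (little)
  opcode bits[15:12]=0x7: or/RR
  [11:9] rd=1 = bx
  [8:6] rs=4 = si

or si, bx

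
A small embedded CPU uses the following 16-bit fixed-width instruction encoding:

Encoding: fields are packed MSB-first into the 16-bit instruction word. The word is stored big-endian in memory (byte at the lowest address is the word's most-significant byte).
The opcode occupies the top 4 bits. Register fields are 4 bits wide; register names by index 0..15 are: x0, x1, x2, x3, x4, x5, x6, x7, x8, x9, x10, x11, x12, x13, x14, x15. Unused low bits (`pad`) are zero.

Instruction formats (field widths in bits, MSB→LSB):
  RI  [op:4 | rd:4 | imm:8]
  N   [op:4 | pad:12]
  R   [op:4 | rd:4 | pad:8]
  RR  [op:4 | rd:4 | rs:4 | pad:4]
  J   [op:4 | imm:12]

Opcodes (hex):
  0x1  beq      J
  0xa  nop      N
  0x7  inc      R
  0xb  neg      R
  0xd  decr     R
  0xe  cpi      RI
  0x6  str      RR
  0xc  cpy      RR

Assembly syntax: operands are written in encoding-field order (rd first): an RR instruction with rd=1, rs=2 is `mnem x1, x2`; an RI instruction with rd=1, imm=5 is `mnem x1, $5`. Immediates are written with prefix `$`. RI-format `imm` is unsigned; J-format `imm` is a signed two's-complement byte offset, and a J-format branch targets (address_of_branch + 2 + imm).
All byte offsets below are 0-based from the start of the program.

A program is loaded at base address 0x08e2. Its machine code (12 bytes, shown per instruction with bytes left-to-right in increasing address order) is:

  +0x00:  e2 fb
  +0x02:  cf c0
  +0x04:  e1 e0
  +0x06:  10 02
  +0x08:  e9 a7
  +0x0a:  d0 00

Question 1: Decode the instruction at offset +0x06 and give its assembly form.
+0x06: 10 02 ⇒ word 0x1002 (big)
  top 4b → 0x1 → beq [J]
  [11:0] imm=2 = $2

beq $2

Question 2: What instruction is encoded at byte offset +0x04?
cpi x1, $224

+0x04: e1 e0 ⇒ word 0xe1e0 (big)
  opcode bits[15:12]=0xe: cpi/RI
  rd@[11:8]=0x1 ⇒ x1
  imm@[7:0]=0xe0 ⇒ $224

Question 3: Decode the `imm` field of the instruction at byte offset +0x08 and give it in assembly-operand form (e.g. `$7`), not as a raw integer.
$167

@+08  big-endian(e9 a7) = 0xe9a7
  opcode bits[15:12]=0xe: cpi/RI
  [11:8] rd=9 = x9
  [7:0] imm=167 = $167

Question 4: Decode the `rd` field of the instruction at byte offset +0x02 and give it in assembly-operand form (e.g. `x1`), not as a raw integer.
x15

@+02  big-endian(cf c0) = 0xcfc0
  top 4b → 0xc → cpy [RR]
  rd@[11:8]=0xf ⇒ x15
  rs@[7:4]=0xc ⇒ x12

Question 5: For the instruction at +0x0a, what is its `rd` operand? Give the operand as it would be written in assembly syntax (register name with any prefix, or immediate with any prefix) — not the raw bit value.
x0

[0a] d0 00 → 0xd000
  op=0xd000>>12=0xd ⇒ decr (R)
  [11:8] rd=0 = x0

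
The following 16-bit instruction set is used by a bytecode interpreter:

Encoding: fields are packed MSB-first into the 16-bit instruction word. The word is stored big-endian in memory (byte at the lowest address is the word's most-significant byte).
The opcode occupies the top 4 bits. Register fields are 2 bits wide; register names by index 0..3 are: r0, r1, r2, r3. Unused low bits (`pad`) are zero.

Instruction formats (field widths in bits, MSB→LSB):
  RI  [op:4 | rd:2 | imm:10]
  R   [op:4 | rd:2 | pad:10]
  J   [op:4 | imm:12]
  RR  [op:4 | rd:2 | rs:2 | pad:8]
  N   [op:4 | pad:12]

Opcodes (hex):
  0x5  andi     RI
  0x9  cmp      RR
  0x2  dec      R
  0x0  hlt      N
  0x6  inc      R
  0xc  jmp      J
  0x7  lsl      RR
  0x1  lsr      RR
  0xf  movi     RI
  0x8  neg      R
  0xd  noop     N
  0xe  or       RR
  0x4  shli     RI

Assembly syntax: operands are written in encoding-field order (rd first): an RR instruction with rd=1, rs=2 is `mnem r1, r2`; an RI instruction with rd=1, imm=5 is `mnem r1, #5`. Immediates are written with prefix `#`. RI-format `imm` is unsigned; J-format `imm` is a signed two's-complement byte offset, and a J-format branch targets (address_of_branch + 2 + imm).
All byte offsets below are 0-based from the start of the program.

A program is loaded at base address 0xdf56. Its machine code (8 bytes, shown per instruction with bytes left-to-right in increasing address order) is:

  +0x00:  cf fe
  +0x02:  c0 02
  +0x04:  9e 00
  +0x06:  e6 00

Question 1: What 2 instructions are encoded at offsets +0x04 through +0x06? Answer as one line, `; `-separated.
cmp r3, r2; or r1, r2

off 0x04: read 9e 00 as big → 0x9e00
  op=0x9e00>>12=0x9 ⇒ cmp (RR)
  [11:10] rd=3 = r3
  [9:8] rs=2 = r2
off 0x06: read e6 00 as big → 0xe600
  op=0xe600>>12=0xe ⇒ or (RR)
  [11:10] rd=1 = r1
  [9:8] rs=2 = r2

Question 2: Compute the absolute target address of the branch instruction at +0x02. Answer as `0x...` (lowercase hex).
[02] c0 02 → 0xc002
  opcode bits[15:12]=0xc: jmp/J
  imm: (w>>0)&0xfff=0x2 → #2
  target = base 0xdf56 + off 0x02 + 2 + imm 2 = 0xdf5c

0xdf5c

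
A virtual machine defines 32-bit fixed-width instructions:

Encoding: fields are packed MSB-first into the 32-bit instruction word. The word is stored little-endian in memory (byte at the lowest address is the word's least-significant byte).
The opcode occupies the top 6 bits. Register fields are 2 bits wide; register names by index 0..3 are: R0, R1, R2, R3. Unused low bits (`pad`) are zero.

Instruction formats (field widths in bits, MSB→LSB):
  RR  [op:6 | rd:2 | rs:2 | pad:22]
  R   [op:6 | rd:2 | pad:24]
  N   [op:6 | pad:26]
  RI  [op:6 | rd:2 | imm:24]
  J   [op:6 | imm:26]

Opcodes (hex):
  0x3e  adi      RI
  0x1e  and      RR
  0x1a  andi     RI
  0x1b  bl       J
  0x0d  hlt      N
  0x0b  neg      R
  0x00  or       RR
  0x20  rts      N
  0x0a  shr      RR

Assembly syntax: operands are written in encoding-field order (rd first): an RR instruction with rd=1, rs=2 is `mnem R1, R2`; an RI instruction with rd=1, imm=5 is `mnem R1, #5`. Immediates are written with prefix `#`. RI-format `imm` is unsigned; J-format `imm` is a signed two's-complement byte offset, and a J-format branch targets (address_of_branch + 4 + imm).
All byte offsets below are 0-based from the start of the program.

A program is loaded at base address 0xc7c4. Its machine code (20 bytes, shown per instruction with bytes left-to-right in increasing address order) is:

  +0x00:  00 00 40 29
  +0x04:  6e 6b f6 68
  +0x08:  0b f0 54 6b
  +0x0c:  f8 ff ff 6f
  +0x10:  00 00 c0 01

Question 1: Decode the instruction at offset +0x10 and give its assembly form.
or R1, R3

[10] 00 00 c0 01 → 0x01c00000
  op=0x01c00000>>26=0x0 ⇒ or (RR)
  rd: (w>>24)&0x3=0x1 → R1
  rs: (w>>22)&0x3=0x3 → R3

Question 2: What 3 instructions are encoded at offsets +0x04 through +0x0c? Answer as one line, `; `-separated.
+0x04: 6e 6b f6 68 ⇒ word 0x68f66b6e (little)
  op=0x68f66b6e>>26=0x1a ⇒ andi (RI)
  [25:24] rd=0 = R0
  [23:0] imm=16149358 = #16149358
+0x08: 0b f0 54 6b ⇒ word 0x6b54f00b (little)
  op=0x6b54f00b>>26=0x1a ⇒ andi (RI)
  [25:24] rd=3 = R3
  [23:0] imm=5566475 = #5566475
+0x0c: f8 ff ff 6f ⇒ word 0x6ffffff8 (little)
  op=0x6ffffff8>>26=0x1b ⇒ bl (J)
  [25:0] imm=67108856 (s26→-8) = #-8

andi R0, #16149358; andi R3, #5566475; bl #-8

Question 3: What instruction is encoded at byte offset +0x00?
shr R1, R1

@+00  little-endian(00 00 40 29) = 0x29400000
  op=0x29400000>>26=0xa ⇒ shr (RR)
  rd@[25:24]=0x1 ⇒ R1
  rs@[23:22]=0x1 ⇒ R1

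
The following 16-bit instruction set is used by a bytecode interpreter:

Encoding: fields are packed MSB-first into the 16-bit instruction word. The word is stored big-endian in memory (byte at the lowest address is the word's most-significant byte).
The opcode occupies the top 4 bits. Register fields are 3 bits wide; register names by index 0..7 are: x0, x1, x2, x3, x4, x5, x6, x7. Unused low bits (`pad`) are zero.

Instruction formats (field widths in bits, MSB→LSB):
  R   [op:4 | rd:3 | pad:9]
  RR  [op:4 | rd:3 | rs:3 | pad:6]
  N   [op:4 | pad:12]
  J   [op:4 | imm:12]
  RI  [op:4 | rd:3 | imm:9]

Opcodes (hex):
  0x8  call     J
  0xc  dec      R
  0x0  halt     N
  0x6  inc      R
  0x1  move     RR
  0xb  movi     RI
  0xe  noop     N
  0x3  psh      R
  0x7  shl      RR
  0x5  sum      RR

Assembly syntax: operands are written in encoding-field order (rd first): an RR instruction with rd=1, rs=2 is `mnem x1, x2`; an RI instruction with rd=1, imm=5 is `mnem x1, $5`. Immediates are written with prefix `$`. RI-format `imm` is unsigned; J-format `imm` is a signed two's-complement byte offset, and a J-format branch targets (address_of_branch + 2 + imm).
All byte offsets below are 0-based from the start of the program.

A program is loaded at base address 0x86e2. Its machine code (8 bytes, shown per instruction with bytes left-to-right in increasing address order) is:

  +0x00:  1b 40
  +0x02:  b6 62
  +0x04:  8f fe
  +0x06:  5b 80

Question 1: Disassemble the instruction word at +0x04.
@+04  big-endian(8f fe) = 0x8ffe
  top 4b → 0x8 → call [J]
  imm@[11:0]=0xffe (s12→-2) ⇒ $-2

call $-2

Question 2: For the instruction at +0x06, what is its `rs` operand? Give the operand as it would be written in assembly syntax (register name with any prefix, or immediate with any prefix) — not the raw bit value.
off 0x06: read 5b 80 as big → 0x5b80
  op=0x5b80>>12=0x5 ⇒ sum (RR)
  rd: (w>>9)&0x7=0x5 → x5
  rs: (w>>6)&0x7=0x6 → x6

x6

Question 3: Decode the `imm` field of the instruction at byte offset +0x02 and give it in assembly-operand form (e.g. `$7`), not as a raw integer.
$98

off 0x02: read b6 62 as big → 0xb662
  op=0xb662>>12=0xb ⇒ movi (RI)
  [11:9] rd=3 = x3
  [8:0] imm=98 = $98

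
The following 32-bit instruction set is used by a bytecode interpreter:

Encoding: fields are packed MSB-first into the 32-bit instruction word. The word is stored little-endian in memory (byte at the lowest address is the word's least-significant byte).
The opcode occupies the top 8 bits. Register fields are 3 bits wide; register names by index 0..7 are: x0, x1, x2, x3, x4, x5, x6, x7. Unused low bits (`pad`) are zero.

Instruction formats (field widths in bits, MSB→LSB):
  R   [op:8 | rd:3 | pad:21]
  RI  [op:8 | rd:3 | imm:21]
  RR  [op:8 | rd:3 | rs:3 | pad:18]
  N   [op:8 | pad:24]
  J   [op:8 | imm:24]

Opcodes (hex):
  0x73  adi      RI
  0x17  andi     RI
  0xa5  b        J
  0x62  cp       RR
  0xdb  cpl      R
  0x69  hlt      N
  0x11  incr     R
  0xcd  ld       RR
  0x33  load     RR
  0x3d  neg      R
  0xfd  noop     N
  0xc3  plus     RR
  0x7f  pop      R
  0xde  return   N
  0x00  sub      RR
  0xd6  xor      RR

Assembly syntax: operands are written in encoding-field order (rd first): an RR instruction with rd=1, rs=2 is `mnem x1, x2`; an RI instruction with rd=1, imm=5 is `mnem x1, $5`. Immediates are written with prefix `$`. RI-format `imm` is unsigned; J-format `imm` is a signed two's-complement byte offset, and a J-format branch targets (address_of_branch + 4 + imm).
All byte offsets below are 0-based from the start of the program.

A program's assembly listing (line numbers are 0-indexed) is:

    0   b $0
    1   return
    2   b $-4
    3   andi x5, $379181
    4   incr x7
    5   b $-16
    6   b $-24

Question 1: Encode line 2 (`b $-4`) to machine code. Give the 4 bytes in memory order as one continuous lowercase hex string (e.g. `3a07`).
fcffffa5

line 2 (b): pack op=0xa5:8|imm=-4:24 = 0xa5fffffc; little→ fc ff ff a5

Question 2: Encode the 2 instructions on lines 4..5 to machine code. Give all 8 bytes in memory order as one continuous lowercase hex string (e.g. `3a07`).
0000e011f0ffffa5

line 4 (incr): pack op=0x11:8|rd=7:3|pad=0:21 = 0x11e00000; little→ 00 00 e0 11
line 5 (b): pack op=0xa5:8|imm=-16:24 = 0xa5fffff0; little→ f0 ff ff a5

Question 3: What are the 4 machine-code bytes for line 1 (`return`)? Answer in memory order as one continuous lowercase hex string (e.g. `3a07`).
line 1 (return): pack op=0xde:8|pad=0:24 = 0xde000000; little→ 00 00 00 de

000000de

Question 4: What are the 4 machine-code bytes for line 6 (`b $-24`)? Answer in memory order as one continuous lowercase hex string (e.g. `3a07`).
e8ffffa5

line 6 (b): pack op=0xa5:8|imm=-24:24 = 0xa5ffffe8; little→ e8 ff ff a5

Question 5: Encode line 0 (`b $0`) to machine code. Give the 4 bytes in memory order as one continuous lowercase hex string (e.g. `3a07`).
000000a5

L0: b op=0xa5:8|imm=0:24 ⇒ 0xa5000000 ⇒ little 00 00 00 a5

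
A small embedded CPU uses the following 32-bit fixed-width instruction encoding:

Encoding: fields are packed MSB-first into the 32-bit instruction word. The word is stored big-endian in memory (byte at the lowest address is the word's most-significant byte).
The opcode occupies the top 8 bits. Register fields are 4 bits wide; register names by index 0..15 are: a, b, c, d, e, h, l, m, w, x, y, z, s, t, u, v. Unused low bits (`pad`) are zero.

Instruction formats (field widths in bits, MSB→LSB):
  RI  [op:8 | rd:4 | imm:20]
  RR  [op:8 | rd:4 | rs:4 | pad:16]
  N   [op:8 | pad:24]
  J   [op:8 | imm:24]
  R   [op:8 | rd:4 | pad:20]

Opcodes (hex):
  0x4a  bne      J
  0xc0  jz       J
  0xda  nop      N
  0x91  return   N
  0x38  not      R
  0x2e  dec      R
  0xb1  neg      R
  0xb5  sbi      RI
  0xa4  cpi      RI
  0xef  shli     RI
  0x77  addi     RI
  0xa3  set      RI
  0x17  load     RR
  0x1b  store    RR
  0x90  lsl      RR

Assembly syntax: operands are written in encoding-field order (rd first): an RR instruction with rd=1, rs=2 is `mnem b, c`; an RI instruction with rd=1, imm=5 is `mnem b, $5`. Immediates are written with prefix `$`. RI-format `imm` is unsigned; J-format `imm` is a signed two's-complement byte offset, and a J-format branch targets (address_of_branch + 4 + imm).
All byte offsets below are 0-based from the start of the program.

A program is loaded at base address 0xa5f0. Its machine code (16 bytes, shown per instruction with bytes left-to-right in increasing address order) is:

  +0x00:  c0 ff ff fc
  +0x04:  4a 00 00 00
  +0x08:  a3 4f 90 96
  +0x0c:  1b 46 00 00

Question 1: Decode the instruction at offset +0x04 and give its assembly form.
bne $0

+0x04: 4a 00 00 00 ⇒ word 0x4a000000 (big)
  opcode bits[31:24]=0x4a: bne/J
  [23:0] imm=0 = $0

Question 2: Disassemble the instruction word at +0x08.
@+08  big-endian(a3 4f 90 96) = 0xa34f9096
  opcode bits[31:24]=0xa3: set/RI
  [23:20] rd=4 = e
  [19:0] imm=1020054 = $1020054

set e, $1020054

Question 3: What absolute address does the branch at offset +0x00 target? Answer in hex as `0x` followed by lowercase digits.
0xa5f0

@+00  big-endian(c0 ff ff fc) = 0xc0fffffc
  top 8b → 0xc0 → jz [J]
  imm: (w>>0)&0xffffff=0xfffffc (s24→-4) → $-4
  target = base 0xa5f0 + off 0x00 + 4 + imm -4 = 0xa5f0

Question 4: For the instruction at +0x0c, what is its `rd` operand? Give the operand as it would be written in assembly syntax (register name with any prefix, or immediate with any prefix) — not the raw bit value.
[0c] 1b 46 00 00 → 0x1b460000
  top 8b → 0x1b → store [RR]
  [23:20] rd=4 = e
  [19:16] rs=6 = l

e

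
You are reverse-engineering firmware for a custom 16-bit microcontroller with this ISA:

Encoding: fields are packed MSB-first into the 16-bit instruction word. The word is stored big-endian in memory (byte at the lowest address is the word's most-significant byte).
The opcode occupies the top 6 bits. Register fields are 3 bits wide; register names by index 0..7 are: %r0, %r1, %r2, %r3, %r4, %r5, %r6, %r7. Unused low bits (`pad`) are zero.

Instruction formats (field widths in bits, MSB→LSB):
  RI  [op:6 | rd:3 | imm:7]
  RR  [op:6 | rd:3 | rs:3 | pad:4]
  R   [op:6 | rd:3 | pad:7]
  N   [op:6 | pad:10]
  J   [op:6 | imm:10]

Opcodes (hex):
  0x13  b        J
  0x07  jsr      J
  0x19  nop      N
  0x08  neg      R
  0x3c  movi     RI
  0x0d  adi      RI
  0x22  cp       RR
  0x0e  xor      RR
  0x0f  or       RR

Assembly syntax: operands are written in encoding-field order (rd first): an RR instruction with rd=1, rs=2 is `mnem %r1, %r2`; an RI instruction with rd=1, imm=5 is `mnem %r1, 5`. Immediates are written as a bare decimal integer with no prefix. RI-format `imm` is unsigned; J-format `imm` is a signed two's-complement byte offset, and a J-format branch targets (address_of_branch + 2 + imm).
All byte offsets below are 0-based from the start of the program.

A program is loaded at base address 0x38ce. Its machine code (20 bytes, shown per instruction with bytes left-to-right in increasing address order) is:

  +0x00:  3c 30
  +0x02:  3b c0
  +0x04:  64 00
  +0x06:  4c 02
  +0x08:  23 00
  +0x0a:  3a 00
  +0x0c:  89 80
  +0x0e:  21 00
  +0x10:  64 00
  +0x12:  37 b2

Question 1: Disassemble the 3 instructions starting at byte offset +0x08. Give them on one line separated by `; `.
+0x08: 23 00 ⇒ word 0x2300 (big)
  op=0x2300>>10=0x8 ⇒ neg (R)
  rd@[9:7]=0x6 ⇒ %r6
+0x0a: 3a 00 ⇒ word 0x3a00 (big)
  op=0x3a00>>10=0xe ⇒ xor (RR)
  rd@[9:7]=0x4 ⇒ %r4
  rs@[6:4]=0x0 ⇒ %r0
+0x0c: 89 80 ⇒ word 0x8980 (big)
  op=0x8980>>10=0x22 ⇒ cp (RR)
  rd@[9:7]=0x3 ⇒ %r3
  rs@[6:4]=0x0 ⇒ %r0

neg %r6; xor %r4, %r0; cp %r3, %r0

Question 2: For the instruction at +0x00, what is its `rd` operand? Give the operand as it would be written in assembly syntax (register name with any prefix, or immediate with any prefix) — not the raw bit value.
%r0

off 0x00: read 3c 30 as big → 0x3c30
  top 6b → 0xf → or [RR]
  [9:7] rd=0 = %r0
  [6:4] rs=3 = %r3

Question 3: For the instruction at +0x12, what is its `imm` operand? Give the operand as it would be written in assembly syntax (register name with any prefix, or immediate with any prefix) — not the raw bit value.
off 0x12: read 37 b2 as big → 0x37b2
  op=0x37b2>>10=0xd ⇒ adi (RI)
  rd: (w>>7)&0x7=0x7 → %r7
  imm: (w>>0)&0x7f=0x32 → 50

50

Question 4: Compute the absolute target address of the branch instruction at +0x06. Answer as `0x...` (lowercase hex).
0x38d8

[06] 4c 02 → 0x4c02
  top 6b → 0x13 → b [J]
  imm@[9:0]=0x2 ⇒ 2
  target = base 0x38ce + off 0x06 + 2 + imm 2 = 0x38d8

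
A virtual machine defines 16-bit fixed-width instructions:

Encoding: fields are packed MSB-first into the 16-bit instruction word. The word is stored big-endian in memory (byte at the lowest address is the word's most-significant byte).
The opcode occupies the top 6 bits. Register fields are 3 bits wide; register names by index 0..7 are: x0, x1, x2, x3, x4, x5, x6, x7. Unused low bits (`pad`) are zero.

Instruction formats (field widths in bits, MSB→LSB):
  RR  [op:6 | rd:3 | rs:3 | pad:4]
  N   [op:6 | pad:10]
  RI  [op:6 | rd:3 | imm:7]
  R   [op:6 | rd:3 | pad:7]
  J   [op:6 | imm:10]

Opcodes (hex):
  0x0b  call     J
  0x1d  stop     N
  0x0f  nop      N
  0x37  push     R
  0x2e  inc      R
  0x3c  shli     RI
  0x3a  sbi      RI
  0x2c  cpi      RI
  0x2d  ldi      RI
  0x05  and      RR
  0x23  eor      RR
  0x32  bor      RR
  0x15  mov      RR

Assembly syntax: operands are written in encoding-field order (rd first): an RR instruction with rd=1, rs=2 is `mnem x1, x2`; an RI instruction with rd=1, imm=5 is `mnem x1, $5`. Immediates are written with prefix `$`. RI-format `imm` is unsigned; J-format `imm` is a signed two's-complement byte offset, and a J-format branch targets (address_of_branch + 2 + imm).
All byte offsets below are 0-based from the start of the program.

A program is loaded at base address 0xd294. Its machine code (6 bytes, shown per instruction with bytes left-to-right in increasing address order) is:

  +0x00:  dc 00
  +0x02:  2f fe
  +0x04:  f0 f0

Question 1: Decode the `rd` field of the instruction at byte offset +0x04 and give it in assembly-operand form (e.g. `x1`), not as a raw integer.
[04] f0 f0 → 0xf0f0
  opcode bits[15:10]=0x3c: shli/RI
  [9:7] rd=1 = x1
  [6:0] imm=112 = $112

x1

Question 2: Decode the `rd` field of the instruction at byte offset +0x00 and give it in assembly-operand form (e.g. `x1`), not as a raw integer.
x0

off 0x00: read dc 00 as big → 0xdc00
  top 6b → 0x37 → push [R]
  [9:7] rd=0 = x0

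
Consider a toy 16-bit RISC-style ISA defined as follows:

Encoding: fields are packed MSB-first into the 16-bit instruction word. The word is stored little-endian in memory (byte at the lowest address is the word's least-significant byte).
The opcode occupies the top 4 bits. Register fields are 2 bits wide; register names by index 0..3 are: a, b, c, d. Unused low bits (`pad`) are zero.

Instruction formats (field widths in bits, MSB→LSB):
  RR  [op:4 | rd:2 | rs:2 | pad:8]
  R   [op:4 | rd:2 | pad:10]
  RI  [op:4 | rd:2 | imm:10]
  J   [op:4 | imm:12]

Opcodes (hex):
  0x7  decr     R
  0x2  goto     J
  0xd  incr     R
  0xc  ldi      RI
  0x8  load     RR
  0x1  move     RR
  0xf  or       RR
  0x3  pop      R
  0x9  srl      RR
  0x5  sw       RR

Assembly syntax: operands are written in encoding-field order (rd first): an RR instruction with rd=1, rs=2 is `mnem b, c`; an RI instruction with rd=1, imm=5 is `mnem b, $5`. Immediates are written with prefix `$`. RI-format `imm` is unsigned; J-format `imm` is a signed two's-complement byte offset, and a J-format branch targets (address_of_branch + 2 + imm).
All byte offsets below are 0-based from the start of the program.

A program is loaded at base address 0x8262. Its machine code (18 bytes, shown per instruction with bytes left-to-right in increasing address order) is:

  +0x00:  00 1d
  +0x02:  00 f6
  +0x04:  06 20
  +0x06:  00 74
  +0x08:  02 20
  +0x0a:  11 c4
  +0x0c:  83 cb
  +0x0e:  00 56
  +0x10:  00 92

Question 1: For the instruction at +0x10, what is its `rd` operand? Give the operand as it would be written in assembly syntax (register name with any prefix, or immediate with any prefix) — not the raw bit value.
a

off 0x10: read 00 92 as little → 0x9200
  top 4b → 0x9 → srl [RR]
  [11:10] rd=0 = a
  [9:8] rs=2 = c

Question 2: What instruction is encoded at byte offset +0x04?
goto $6

off 0x04: read 06 20 as little → 0x2006
  top 4b → 0x2 → goto [J]
  [11:0] imm=6 = $6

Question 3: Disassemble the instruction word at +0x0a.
@+0a  little-endian(11 c4) = 0xc411
  op=0xc411>>12=0xc ⇒ ldi (RI)
  rd@[11:10]=0x1 ⇒ b
  imm@[9:0]=0x11 ⇒ $17

ldi b, $17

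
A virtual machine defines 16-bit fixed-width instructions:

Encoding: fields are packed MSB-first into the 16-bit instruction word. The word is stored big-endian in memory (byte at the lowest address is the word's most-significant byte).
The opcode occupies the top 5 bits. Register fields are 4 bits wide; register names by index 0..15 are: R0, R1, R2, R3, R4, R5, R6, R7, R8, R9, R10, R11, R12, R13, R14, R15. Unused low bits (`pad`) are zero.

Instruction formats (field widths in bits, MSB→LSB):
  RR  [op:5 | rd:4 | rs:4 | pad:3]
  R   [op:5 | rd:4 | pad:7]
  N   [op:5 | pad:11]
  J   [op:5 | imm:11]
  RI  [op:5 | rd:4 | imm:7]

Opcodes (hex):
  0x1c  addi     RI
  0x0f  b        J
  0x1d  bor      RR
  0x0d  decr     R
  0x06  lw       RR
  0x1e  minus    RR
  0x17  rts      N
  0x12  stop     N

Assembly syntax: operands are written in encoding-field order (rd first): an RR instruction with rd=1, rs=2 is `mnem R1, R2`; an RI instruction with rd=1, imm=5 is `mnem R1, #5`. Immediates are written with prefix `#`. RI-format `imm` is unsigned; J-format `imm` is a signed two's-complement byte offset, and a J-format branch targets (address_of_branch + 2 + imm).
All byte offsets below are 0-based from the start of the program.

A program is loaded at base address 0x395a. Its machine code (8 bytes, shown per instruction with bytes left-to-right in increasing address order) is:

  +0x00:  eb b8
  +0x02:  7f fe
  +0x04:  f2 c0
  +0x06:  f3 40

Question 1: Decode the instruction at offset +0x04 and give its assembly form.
[04] f2 c0 → 0xf2c0
  opcode bits[15:11]=0x1e: minus/RR
  rd@[10:7]=0x5 ⇒ R5
  rs@[6:3]=0x8 ⇒ R8

minus R5, R8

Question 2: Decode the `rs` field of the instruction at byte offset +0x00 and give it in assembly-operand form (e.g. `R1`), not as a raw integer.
@+00  big-endian(eb b8) = 0xebb8
  op=0xebb8>>11=0x1d ⇒ bor (RR)
  rd@[10:7]=0x7 ⇒ R7
  rs@[6:3]=0x7 ⇒ R7

R7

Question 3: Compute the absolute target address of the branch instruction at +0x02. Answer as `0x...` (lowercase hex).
0x395c

+0x02: 7f fe ⇒ word 0x7ffe (big)
  opcode bits[15:11]=0xf: b/J
  imm: (w>>0)&0x7ff=0x7fe (s11→-2) → #-2
  target = base 0x395a + off 0x02 + 2 + imm -2 = 0x395c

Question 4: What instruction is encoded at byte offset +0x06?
+0x06: f3 40 ⇒ word 0xf340 (big)
  opcode bits[15:11]=0x1e: minus/RR
  [10:7] rd=6 = R6
  [6:3] rs=8 = R8

minus R6, R8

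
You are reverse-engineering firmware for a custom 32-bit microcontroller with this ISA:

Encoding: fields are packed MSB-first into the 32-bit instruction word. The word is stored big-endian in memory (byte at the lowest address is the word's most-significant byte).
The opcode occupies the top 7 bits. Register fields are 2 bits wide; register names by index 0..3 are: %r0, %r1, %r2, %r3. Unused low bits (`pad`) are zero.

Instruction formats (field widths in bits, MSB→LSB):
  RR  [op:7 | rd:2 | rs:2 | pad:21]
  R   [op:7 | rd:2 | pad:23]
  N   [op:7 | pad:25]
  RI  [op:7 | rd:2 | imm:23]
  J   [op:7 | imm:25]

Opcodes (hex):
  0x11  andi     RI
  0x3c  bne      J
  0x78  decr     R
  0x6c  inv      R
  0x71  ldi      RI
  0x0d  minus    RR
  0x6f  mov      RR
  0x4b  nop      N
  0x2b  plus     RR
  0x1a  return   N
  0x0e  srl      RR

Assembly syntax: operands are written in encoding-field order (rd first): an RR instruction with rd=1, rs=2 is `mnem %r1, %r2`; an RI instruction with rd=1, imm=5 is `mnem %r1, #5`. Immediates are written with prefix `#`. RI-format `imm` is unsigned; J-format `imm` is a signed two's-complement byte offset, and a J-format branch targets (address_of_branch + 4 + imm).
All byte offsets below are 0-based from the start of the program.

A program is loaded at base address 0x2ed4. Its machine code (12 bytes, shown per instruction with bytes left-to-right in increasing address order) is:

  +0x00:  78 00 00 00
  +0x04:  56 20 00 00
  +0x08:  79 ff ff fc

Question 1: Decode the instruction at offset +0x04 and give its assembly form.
plus %r0, %r1

off 0x04: read 56 20 00 00 as big → 0x56200000
  top 7b → 0x2b → plus [RR]
  rd@[24:23]=0x0 ⇒ %r0
  rs@[22:21]=0x1 ⇒ %r1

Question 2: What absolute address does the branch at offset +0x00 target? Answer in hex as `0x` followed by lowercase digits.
0x2ed8

off 0x00: read 78 00 00 00 as big → 0x78000000
  top 7b → 0x3c → bne [J]
  imm@[24:0]=0x0 ⇒ #0
  target = base 0x2ed4 + off 0x00 + 4 + imm 0 = 0x2ed8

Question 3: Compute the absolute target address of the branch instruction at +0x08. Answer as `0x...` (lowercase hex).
off 0x08: read 79 ff ff fc as big → 0x79fffffc
  op=0x79fffffc>>25=0x3c ⇒ bne (J)
  imm@[24:0]=0x1fffffc (s25→-4) ⇒ #-4
  target = base 0x2ed4 + off 0x08 + 4 + imm -4 = 0x2edc

0x2edc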